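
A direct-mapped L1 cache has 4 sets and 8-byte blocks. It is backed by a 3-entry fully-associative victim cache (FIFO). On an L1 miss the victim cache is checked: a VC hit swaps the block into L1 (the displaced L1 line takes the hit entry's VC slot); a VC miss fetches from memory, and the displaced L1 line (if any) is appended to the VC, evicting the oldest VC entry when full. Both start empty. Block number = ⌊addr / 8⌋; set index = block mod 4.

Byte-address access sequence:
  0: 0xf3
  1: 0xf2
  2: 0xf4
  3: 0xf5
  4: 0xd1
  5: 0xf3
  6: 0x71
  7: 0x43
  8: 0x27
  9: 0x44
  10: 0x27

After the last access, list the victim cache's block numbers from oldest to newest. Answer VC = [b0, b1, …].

VC = [26, 30, 8]

#0 0xf3→b30/s2 MISS; vc=[]
#1 0xf2→b30/s2 L1-HIT; vc=[]
#2 0xf4→b30/s2 L1-HIT; vc=[]
#3 0xf5→b30/s2 L1-HIT; vc=[]
#4 0xd1→b26/s2 MISS; vc=[30]
#5 0xf3→b30/s2 VC-HIT; vc=[26]
#6 0x71→b14/s2 MISS; vc=[26,30]
#7 0x43→b8/s0 MISS; vc=[26,30]
#8 0x27→b4/s0 MISS; vc=[26,30,8]
#9 0x44→b8/s0 VC-HIT; vc=[26,30,4]
#10 0x27→b4/s0 VC-HIT; vc=[26,30,8]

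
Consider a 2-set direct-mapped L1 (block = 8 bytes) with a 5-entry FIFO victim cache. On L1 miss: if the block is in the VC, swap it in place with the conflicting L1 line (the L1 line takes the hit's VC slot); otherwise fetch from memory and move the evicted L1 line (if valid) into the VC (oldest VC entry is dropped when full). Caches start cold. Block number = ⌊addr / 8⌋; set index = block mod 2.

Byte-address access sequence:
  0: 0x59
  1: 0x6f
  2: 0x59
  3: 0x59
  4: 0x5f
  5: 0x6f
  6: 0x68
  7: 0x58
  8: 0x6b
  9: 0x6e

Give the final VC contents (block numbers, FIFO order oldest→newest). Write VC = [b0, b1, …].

VC = [11]

0: 0x59 (blk 11, set 1) → MISS  vc=[]
1: 0x6f (blk 13, set 1) → MISS  vc=[11]
2: 0x59 (blk 11, set 1) → VC-HIT  vc=[13]
3: 0x59 (blk 11, set 1) → L1-HIT  vc=[13]
4: 0x5f (blk 11, set 1) → L1-HIT  vc=[13]
5: 0x6f (blk 13, set 1) → VC-HIT  vc=[11]
6: 0x68 (blk 13, set 1) → L1-HIT  vc=[11]
7: 0x58 (blk 11, set 1) → VC-HIT  vc=[13]
8: 0x6b (blk 13, set 1) → VC-HIT  vc=[11]
9: 0x6e (blk 13, set 1) → L1-HIT  vc=[11]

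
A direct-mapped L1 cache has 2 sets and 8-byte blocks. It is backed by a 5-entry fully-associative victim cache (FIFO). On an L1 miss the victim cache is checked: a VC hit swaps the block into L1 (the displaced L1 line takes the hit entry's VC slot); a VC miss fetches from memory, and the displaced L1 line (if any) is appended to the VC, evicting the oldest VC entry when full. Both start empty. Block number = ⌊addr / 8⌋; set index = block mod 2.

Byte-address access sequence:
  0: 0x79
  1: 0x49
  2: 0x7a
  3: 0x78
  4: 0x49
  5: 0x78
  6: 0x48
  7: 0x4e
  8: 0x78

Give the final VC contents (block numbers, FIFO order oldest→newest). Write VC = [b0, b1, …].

0: 0x79 (blk 15, set 1) → MISS  vc=[]
1: 0x49 (blk 9, set 1) → MISS  vc=[15]
2: 0x7a (blk 15, set 1) → VC-HIT  vc=[9]
3: 0x78 (blk 15, set 1) → L1-HIT  vc=[9]
4: 0x49 (blk 9, set 1) → VC-HIT  vc=[15]
5: 0x78 (blk 15, set 1) → VC-HIT  vc=[9]
6: 0x48 (blk 9, set 1) → VC-HIT  vc=[15]
7: 0x4e (blk 9, set 1) → L1-HIT  vc=[15]
8: 0x78 (blk 15, set 1) → VC-HIT  vc=[9]

VC = [9]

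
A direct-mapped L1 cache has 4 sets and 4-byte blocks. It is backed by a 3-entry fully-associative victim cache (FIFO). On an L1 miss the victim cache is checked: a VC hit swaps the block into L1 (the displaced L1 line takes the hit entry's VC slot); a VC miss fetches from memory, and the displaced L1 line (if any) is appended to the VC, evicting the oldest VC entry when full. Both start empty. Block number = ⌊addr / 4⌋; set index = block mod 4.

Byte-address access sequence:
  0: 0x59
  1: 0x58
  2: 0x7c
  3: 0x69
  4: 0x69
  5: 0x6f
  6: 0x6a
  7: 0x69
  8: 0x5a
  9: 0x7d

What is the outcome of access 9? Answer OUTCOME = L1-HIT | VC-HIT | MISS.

#0 0x59→b22/s2 MISS; vc=[]
#1 0x58→b22/s2 L1-HIT; vc=[]
#2 0x7c→b31/s3 MISS; vc=[]
#3 0x69→b26/s2 MISS; vc=[22]
#4 0x69→b26/s2 L1-HIT; vc=[22]
#5 0x6f→b27/s3 MISS; vc=[22,31]
#6 0x6a→b26/s2 L1-HIT; vc=[22,31]
#7 0x69→b26/s2 L1-HIT; vc=[22,31]
#8 0x5a→b22/s2 VC-HIT; vc=[26,31]
#9 0x7d→b31/s3 VC-HIT; vc=[26,27]

OUTCOME = VC-HIT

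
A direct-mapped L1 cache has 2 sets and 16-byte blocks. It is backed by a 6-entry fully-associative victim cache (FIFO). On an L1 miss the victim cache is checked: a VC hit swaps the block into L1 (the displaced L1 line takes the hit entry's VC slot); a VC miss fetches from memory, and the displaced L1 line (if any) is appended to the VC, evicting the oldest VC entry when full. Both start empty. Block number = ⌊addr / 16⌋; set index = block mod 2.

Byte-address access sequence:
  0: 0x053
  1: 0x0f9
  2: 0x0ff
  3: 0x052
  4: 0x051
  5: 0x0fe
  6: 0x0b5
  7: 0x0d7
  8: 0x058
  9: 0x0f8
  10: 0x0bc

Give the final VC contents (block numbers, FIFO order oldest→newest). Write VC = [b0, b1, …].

  [0] addr=0x53 blk=5 s=1: MISS | VC []
  [1] addr=0xf9 blk=15 s=1: MISS | VC [5]
  [2] addr=0xff blk=15 s=1: L1-HIT | VC [5]
  [3] addr=0x52 blk=5 s=1: VC-HIT | VC [15]
  [4] addr=0x51 blk=5 s=1: L1-HIT | VC [15]
  [5] addr=0xfe blk=15 s=1: VC-HIT | VC [5]
  [6] addr=0xb5 blk=11 s=1: MISS | VC [5, 15]
  [7] addr=0xd7 blk=13 s=1: MISS | VC [5, 15, 11]
  [8] addr=0x58 blk=5 s=1: VC-HIT | VC [13, 15, 11]
  [9] addr=0xf8 blk=15 s=1: VC-HIT | VC [13, 5, 11]
  [10] addr=0xbc blk=11 s=1: VC-HIT | VC [13, 5, 15]

VC = [13, 5, 15]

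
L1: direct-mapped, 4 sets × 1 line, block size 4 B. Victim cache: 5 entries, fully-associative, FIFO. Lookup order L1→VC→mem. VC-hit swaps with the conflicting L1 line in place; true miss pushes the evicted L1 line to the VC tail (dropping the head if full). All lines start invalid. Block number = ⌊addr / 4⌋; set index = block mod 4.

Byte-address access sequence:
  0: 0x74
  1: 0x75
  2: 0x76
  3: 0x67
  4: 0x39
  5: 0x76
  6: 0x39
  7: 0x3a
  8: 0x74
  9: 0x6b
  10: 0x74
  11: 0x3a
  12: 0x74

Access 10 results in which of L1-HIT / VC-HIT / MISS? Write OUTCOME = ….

  [0] addr=0x74 blk=29 s=1: MISS | VC []
  [1] addr=0x75 blk=29 s=1: L1-HIT | VC []
  [2] addr=0x76 blk=29 s=1: L1-HIT | VC []
  [3] addr=0x67 blk=25 s=1: MISS | VC [29]
  [4] addr=0x39 blk=14 s=2: MISS | VC [29]
  [5] addr=0x76 blk=29 s=1: VC-HIT | VC [25]
  [6] addr=0x39 blk=14 s=2: L1-HIT | VC [25]
  [7] addr=0x3a blk=14 s=2: L1-HIT | VC [25]
  [8] addr=0x74 blk=29 s=1: L1-HIT | VC [25]
  [9] addr=0x6b blk=26 s=2: MISS | VC [25, 14]
  [10] addr=0x74 blk=29 s=1: L1-HIT | VC [25, 14]
  [11] addr=0x3a blk=14 s=2: VC-HIT | VC [25, 26]
  [12] addr=0x74 blk=29 s=1: L1-HIT | VC [25, 26]

OUTCOME = L1-HIT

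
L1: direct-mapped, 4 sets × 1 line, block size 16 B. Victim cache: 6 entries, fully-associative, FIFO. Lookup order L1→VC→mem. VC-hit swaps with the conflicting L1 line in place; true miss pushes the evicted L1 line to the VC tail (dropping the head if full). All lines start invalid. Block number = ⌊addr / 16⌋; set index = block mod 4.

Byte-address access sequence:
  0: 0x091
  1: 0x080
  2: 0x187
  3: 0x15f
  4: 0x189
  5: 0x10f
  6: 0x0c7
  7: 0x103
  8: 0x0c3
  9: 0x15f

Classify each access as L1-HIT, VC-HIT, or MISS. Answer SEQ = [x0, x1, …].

SEQ = [MISS, MISS, MISS, MISS, L1-HIT, MISS, MISS, VC-HIT, VC-HIT, L1-HIT]

#0 0x91→b9/s1 MISS; vc=[]
#1 0x80→b8/s0 MISS; vc=[]
#2 0x187→b24/s0 MISS; vc=[8]
#3 0x15f→b21/s1 MISS; vc=[8,9]
#4 0x189→b24/s0 L1-HIT; vc=[8,9]
#5 0x10f→b16/s0 MISS; vc=[8,9,24]
#6 0xc7→b12/s0 MISS; vc=[8,9,24,16]
#7 0x103→b16/s0 VC-HIT; vc=[8,9,24,12]
#8 0xc3→b12/s0 VC-HIT; vc=[8,9,24,16]
#9 0x15f→b21/s1 L1-HIT; vc=[8,9,24,16]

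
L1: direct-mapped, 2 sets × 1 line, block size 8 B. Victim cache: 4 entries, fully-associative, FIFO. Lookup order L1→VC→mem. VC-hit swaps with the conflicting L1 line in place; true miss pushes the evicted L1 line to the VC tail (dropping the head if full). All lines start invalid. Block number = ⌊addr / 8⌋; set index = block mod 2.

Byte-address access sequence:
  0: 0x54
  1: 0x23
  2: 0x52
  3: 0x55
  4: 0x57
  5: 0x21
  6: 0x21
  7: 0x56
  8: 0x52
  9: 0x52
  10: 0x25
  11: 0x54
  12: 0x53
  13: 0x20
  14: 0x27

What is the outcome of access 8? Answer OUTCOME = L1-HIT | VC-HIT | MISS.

#0 0x54→b10/s0 MISS; vc=[]
#1 0x23→b4/s0 MISS; vc=[10]
#2 0x52→b10/s0 VC-HIT; vc=[4]
#3 0x55→b10/s0 L1-HIT; vc=[4]
#4 0x57→b10/s0 L1-HIT; vc=[4]
#5 0x21→b4/s0 VC-HIT; vc=[10]
#6 0x21→b4/s0 L1-HIT; vc=[10]
#7 0x56→b10/s0 VC-HIT; vc=[4]
#8 0x52→b10/s0 L1-HIT; vc=[4]
#9 0x52→b10/s0 L1-HIT; vc=[4]
#10 0x25→b4/s0 VC-HIT; vc=[10]
#11 0x54→b10/s0 VC-HIT; vc=[4]
#12 0x53→b10/s0 L1-HIT; vc=[4]
#13 0x20→b4/s0 VC-HIT; vc=[10]
#14 0x27→b4/s0 L1-HIT; vc=[10]

OUTCOME = L1-HIT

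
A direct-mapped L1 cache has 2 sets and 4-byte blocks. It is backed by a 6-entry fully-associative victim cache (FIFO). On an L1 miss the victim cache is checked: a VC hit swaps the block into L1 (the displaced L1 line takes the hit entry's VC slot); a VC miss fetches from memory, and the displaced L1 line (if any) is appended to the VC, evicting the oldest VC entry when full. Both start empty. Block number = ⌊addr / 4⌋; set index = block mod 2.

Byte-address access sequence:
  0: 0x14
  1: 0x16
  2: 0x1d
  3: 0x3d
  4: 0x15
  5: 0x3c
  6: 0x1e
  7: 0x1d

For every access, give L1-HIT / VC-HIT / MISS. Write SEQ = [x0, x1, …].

  [0] addr=0x14 blk=5 s=1: MISS | VC []
  [1] addr=0x16 blk=5 s=1: L1-HIT | VC []
  [2] addr=0x1d blk=7 s=1: MISS | VC [5]
  [3] addr=0x3d blk=15 s=1: MISS | VC [5, 7]
  [4] addr=0x15 blk=5 s=1: VC-HIT | VC [15, 7]
  [5] addr=0x3c blk=15 s=1: VC-HIT | VC [5, 7]
  [6] addr=0x1e blk=7 s=1: VC-HIT | VC [5, 15]
  [7] addr=0x1d blk=7 s=1: L1-HIT | VC [5, 15]

SEQ = [MISS, L1-HIT, MISS, MISS, VC-HIT, VC-HIT, VC-HIT, L1-HIT]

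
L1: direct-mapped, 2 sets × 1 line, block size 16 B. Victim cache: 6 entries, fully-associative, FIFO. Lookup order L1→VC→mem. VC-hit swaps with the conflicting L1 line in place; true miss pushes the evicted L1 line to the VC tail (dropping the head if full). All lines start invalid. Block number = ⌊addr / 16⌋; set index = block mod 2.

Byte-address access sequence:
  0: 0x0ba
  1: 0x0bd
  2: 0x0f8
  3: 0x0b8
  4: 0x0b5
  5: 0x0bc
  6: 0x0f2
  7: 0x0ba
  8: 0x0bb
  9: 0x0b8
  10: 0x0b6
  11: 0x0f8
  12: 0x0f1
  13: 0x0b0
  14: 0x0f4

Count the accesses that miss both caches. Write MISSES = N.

#0 0xba→b11/s1 MISS; vc=[]
#1 0xbd→b11/s1 L1-HIT; vc=[]
#2 0xf8→b15/s1 MISS; vc=[11]
#3 0xb8→b11/s1 VC-HIT; vc=[15]
#4 0xb5→b11/s1 L1-HIT; vc=[15]
#5 0xbc→b11/s1 L1-HIT; vc=[15]
#6 0xf2→b15/s1 VC-HIT; vc=[11]
#7 0xba→b11/s1 VC-HIT; vc=[15]
#8 0xbb→b11/s1 L1-HIT; vc=[15]
#9 0xb8→b11/s1 L1-HIT; vc=[15]
#10 0xb6→b11/s1 L1-HIT; vc=[15]
#11 0xf8→b15/s1 VC-HIT; vc=[11]
#12 0xf1→b15/s1 L1-HIT; vc=[11]
#13 0xb0→b11/s1 VC-HIT; vc=[15]
#14 0xf4→b15/s1 VC-HIT; vc=[11]

MISSES = 2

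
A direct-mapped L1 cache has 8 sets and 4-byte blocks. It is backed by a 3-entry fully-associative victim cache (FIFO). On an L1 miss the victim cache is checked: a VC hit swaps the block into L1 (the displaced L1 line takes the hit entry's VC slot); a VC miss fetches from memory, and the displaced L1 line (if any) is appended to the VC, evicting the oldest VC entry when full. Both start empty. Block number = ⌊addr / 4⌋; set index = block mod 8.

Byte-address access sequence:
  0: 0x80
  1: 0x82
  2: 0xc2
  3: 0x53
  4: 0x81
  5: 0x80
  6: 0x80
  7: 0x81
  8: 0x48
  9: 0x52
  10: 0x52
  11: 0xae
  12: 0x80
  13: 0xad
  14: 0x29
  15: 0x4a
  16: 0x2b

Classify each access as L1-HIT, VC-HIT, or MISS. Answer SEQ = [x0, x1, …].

  [0] addr=0x80 blk=32 s=0: MISS | VC []
  [1] addr=0x82 blk=32 s=0: L1-HIT | VC []
  [2] addr=0xc2 blk=48 s=0: MISS | VC [32]
  [3] addr=0x53 blk=20 s=4: MISS | VC [32]
  [4] addr=0x81 blk=32 s=0: VC-HIT | VC [48]
  [5] addr=0x80 blk=32 s=0: L1-HIT | VC [48]
  [6] addr=0x80 blk=32 s=0: L1-HIT | VC [48]
  [7] addr=0x81 blk=32 s=0: L1-HIT | VC [48]
  [8] addr=0x48 blk=18 s=2: MISS | VC [48]
  [9] addr=0x52 blk=20 s=4: L1-HIT | VC [48]
  [10] addr=0x52 blk=20 s=4: L1-HIT | VC [48]
  [11] addr=0xae blk=43 s=3: MISS | VC [48]
  [12] addr=0x80 blk=32 s=0: L1-HIT | VC [48]
  [13] addr=0xad blk=43 s=3: L1-HIT | VC [48]
  [14] addr=0x29 blk=10 s=2: MISS | VC [48, 18]
  [15] addr=0x4a blk=18 s=2: VC-HIT | VC [48, 10]
  [16] addr=0x2b blk=10 s=2: VC-HIT | VC [48, 18]

SEQ = [MISS, L1-HIT, MISS, MISS, VC-HIT, L1-HIT, L1-HIT, L1-HIT, MISS, L1-HIT, L1-HIT, MISS, L1-HIT, L1-HIT, MISS, VC-HIT, VC-HIT]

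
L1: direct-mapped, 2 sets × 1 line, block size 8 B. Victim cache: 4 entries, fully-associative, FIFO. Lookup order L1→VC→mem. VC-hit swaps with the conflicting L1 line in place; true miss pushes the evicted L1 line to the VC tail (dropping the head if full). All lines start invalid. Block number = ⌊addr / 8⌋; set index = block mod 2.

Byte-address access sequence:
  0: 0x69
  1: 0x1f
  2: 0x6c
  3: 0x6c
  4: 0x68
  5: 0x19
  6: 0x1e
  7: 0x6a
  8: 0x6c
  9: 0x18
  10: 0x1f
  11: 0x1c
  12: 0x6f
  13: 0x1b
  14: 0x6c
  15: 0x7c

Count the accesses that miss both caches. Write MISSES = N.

MISSES = 3

#0 0x69→b13/s1 MISS; vc=[]
#1 0x1f→b3/s1 MISS; vc=[13]
#2 0x6c→b13/s1 VC-HIT; vc=[3]
#3 0x6c→b13/s1 L1-HIT; vc=[3]
#4 0x68→b13/s1 L1-HIT; vc=[3]
#5 0x19→b3/s1 VC-HIT; vc=[13]
#6 0x1e→b3/s1 L1-HIT; vc=[13]
#7 0x6a→b13/s1 VC-HIT; vc=[3]
#8 0x6c→b13/s1 L1-HIT; vc=[3]
#9 0x18→b3/s1 VC-HIT; vc=[13]
#10 0x1f→b3/s1 L1-HIT; vc=[13]
#11 0x1c→b3/s1 L1-HIT; vc=[13]
#12 0x6f→b13/s1 VC-HIT; vc=[3]
#13 0x1b→b3/s1 VC-HIT; vc=[13]
#14 0x6c→b13/s1 VC-HIT; vc=[3]
#15 0x7c→b15/s1 MISS; vc=[3,13]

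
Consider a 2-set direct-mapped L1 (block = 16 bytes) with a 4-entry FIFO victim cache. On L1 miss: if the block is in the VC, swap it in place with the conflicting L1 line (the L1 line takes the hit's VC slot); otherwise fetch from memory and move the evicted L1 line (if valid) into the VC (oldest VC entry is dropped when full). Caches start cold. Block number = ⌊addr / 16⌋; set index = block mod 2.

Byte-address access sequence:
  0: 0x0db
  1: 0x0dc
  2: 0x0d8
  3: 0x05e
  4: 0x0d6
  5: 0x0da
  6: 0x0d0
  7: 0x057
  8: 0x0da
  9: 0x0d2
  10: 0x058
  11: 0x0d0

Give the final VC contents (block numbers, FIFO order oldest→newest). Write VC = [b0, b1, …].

#0 0xdb→b13/s1 MISS; vc=[]
#1 0xdc→b13/s1 L1-HIT; vc=[]
#2 0xd8→b13/s1 L1-HIT; vc=[]
#3 0x5e→b5/s1 MISS; vc=[13]
#4 0xd6→b13/s1 VC-HIT; vc=[5]
#5 0xda→b13/s1 L1-HIT; vc=[5]
#6 0xd0→b13/s1 L1-HIT; vc=[5]
#7 0x57→b5/s1 VC-HIT; vc=[13]
#8 0xda→b13/s1 VC-HIT; vc=[5]
#9 0xd2→b13/s1 L1-HIT; vc=[5]
#10 0x58→b5/s1 VC-HIT; vc=[13]
#11 0xd0→b13/s1 VC-HIT; vc=[5]

VC = [5]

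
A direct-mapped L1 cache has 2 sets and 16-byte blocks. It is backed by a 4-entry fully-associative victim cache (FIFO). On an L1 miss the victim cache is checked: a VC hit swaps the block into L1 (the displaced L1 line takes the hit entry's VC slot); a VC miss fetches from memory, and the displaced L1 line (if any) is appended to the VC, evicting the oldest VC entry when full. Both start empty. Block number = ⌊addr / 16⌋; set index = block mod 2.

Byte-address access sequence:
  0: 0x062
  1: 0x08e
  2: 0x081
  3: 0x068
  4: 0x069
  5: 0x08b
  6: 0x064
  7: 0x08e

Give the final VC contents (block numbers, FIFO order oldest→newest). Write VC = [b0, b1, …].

#0 0x62→b6/s0 MISS; vc=[]
#1 0x8e→b8/s0 MISS; vc=[6]
#2 0x81→b8/s0 L1-HIT; vc=[6]
#3 0x68→b6/s0 VC-HIT; vc=[8]
#4 0x69→b6/s0 L1-HIT; vc=[8]
#5 0x8b→b8/s0 VC-HIT; vc=[6]
#6 0x64→b6/s0 VC-HIT; vc=[8]
#7 0x8e→b8/s0 VC-HIT; vc=[6]

VC = [6]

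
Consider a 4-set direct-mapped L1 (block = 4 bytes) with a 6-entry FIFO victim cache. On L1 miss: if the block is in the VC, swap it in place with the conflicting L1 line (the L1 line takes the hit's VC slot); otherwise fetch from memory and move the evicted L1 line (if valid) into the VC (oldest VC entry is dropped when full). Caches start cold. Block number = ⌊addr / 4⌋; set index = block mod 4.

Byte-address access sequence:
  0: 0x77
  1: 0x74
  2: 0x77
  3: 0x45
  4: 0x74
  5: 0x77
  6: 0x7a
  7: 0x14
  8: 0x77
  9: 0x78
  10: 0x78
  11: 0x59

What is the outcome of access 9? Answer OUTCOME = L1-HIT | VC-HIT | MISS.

0: 0x77 (blk 29, set 1) → MISS  vc=[]
1: 0x74 (blk 29, set 1) → L1-HIT  vc=[]
2: 0x77 (blk 29, set 1) → L1-HIT  vc=[]
3: 0x45 (blk 17, set 1) → MISS  vc=[29]
4: 0x74 (blk 29, set 1) → VC-HIT  vc=[17]
5: 0x77 (blk 29, set 1) → L1-HIT  vc=[17]
6: 0x7a (blk 30, set 2) → MISS  vc=[17]
7: 0x14 (blk 5, set 1) → MISS  vc=[17, 29]
8: 0x77 (blk 29, set 1) → VC-HIT  vc=[17, 5]
9: 0x78 (blk 30, set 2) → L1-HIT  vc=[17, 5]
10: 0x78 (blk 30, set 2) → L1-HIT  vc=[17, 5]
11: 0x59 (blk 22, set 2) → MISS  vc=[17, 5, 30]

OUTCOME = L1-HIT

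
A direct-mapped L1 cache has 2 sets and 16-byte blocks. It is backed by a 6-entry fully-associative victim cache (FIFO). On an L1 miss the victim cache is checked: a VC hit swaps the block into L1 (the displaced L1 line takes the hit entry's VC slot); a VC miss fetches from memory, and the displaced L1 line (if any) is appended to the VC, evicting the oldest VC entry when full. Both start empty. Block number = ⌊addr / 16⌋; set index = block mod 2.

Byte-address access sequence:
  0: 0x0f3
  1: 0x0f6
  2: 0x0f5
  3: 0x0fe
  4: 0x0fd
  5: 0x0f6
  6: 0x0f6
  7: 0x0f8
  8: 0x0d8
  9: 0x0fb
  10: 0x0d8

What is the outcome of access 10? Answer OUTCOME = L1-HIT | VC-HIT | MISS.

OUTCOME = VC-HIT

#0 0xf3→b15/s1 MISS; vc=[]
#1 0xf6→b15/s1 L1-HIT; vc=[]
#2 0xf5→b15/s1 L1-HIT; vc=[]
#3 0xfe→b15/s1 L1-HIT; vc=[]
#4 0xfd→b15/s1 L1-HIT; vc=[]
#5 0xf6→b15/s1 L1-HIT; vc=[]
#6 0xf6→b15/s1 L1-HIT; vc=[]
#7 0xf8→b15/s1 L1-HIT; vc=[]
#8 0xd8→b13/s1 MISS; vc=[15]
#9 0xfb→b15/s1 VC-HIT; vc=[13]
#10 0xd8→b13/s1 VC-HIT; vc=[15]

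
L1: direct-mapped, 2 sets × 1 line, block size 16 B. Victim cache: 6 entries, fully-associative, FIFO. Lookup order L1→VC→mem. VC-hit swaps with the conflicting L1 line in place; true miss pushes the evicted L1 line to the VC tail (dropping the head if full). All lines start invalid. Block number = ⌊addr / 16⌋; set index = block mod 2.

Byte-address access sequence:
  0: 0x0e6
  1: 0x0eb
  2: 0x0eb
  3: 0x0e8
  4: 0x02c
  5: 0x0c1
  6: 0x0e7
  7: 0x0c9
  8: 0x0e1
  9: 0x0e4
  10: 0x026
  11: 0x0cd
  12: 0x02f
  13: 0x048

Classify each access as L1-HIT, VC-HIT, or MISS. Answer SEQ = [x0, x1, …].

#0 0xe6→b14/s0 MISS; vc=[]
#1 0xeb→b14/s0 L1-HIT; vc=[]
#2 0xeb→b14/s0 L1-HIT; vc=[]
#3 0xe8→b14/s0 L1-HIT; vc=[]
#4 0x2c→b2/s0 MISS; vc=[14]
#5 0xc1→b12/s0 MISS; vc=[14,2]
#6 0xe7→b14/s0 VC-HIT; vc=[12,2]
#7 0xc9→b12/s0 VC-HIT; vc=[14,2]
#8 0xe1→b14/s0 VC-HIT; vc=[12,2]
#9 0xe4→b14/s0 L1-HIT; vc=[12,2]
#10 0x26→b2/s0 VC-HIT; vc=[12,14]
#11 0xcd→b12/s0 VC-HIT; vc=[2,14]
#12 0x2f→b2/s0 VC-HIT; vc=[12,14]
#13 0x48→b4/s0 MISS; vc=[12,14,2]

SEQ = [MISS, L1-HIT, L1-HIT, L1-HIT, MISS, MISS, VC-HIT, VC-HIT, VC-HIT, L1-HIT, VC-HIT, VC-HIT, VC-HIT, MISS]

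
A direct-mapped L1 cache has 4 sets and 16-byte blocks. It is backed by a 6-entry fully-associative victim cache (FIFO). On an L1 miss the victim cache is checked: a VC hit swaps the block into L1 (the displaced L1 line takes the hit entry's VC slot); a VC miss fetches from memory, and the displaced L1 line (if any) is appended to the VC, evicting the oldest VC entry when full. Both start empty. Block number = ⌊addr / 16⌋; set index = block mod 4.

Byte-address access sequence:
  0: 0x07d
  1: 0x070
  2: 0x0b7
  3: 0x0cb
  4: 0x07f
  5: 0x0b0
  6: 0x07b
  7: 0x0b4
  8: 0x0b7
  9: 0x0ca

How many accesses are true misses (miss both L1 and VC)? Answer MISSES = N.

MISSES = 3

#0 0x7d→b7/s3 MISS; vc=[]
#1 0x70→b7/s3 L1-HIT; vc=[]
#2 0xb7→b11/s3 MISS; vc=[7]
#3 0xcb→b12/s0 MISS; vc=[7]
#4 0x7f→b7/s3 VC-HIT; vc=[11]
#5 0xb0→b11/s3 VC-HIT; vc=[7]
#6 0x7b→b7/s3 VC-HIT; vc=[11]
#7 0xb4→b11/s3 VC-HIT; vc=[7]
#8 0xb7→b11/s3 L1-HIT; vc=[7]
#9 0xca→b12/s0 L1-HIT; vc=[7]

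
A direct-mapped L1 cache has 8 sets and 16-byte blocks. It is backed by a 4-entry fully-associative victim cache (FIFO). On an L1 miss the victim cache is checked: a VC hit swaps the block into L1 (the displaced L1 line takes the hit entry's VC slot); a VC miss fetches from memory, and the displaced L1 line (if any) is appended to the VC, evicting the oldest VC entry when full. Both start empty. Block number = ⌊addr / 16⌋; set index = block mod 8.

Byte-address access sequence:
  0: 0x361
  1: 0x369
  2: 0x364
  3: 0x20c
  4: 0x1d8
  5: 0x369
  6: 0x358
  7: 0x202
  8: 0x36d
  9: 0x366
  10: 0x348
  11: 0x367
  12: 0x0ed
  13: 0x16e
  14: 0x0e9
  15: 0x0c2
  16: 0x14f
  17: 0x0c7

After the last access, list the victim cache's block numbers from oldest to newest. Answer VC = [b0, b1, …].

VC = [54, 22, 52, 20]

  [0] addr=0x361 blk=54 s=6: MISS | VC []
  [1] addr=0x369 blk=54 s=6: L1-HIT | VC []
  [2] addr=0x364 blk=54 s=6: L1-HIT | VC []
  [3] addr=0x20c blk=32 s=0: MISS | VC []
  [4] addr=0x1d8 blk=29 s=5: MISS | VC []
  [5] addr=0x369 blk=54 s=6: L1-HIT | VC []
  [6] addr=0x358 blk=53 s=5: MISS | VC [29]
  [7] addr=0x202 blk=32 s=0: L1-HIT | VC [29]
  [8] addr=0x36d blk=54 s=6: L1-HIT | VC [29]
  [9] addr=0x366 blk=54 s=6: L1-HIT | VC [29]
  [10] addr=0x348 blk=52 s=4: MISS | VC [29]
  [11] addr=0x367 blk=54 s=6: L1-HIT | VC [29]
  [12] addr=0xed blk=14 s=6: MISS | VC [29, 54]
  [13] addr=0x16e blk=22 s=6: MISS | VC [29, 54, 14]
  [14] addr=0xe9 blk=14 s=6: VC-HIT | VC [29, 54, 22]
  [15] addr=0xc2 blk=12 s=4: MISS | VC [29, 54, 22, 52]
  [16] addr=0x14f blk=20 s=4: MISS | VC [54, 22, 52, 12]
  [17] addr=0xc7 blk=12 s=4: VC-HIT | VC [54, 22, 52, 20]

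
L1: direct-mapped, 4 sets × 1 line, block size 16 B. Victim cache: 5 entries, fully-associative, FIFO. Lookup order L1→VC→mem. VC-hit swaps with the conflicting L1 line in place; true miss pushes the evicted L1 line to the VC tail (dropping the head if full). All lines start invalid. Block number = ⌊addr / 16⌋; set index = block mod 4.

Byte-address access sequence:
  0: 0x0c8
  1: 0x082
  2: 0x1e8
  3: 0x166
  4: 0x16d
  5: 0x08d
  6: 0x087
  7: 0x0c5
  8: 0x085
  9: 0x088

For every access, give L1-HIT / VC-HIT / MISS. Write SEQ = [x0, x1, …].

  [0] addr=0xc8 blk=12 s=0: MISS | VC []
  [1] addr=0x82 blk=8 s=0: MISS | VC [12]
  [2] addr=0x1e8 blk=30 s=2: MISS | VC [12]
  [3] addr=0x166 blk=22 s=2: MISS | VC [12, 30]
  [4] addr=0x16d blk=22 s=2: L1-HIT | VC [12, 30]
  [5] addr=0x8d blk=8 s=0: L1-HIT | VC [12, 30]
  [6] addr=0x87 blk=8 s=0: L1-HIT | VC [12, 30]
  [7] addr=0xc5 blk=12 s=0: VC-HIT | VC [8, 30]
  [8] addr=0x85 blk=8 s=0: VC-HIT | VC [12, 30]
  [9] addr=0x88 blk=8 s=0: L1-HIT | VC [12, 30]

SEQ = [MISS, MISS, MISS, MISS, L1-HIT, L1-HIT, L1-HIT, VC-HIT, VC-HIT, L1-HIT]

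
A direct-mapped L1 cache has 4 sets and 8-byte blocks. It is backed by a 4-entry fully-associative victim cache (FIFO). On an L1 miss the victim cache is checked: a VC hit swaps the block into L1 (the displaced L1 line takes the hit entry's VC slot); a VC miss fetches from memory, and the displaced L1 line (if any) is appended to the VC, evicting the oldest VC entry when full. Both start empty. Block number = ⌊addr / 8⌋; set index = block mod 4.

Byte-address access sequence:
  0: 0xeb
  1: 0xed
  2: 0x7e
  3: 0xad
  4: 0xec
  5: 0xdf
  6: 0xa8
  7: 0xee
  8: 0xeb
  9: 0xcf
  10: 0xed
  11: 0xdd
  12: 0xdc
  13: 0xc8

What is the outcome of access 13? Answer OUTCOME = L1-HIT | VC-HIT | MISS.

#0 0xeb→b29/s1 MISS; vc=[]
#1 0xed→b29/s1 L1-HIT; vc=[]
#2 0x7e→b15/s3 MISS; vc=[]
#3 0xad→b21/s1 MISS; vc=[29]
#4 0xec→b29/s1 VC-HIT; vc=[21]
#5 0xdf→b27/s3 MISS; vc=[21,15]
#6 0xa8→b21/s1 VC-HIT; vc=[29,15]
#7 0xee→b29/s1 VC-HIT; vc=[21,15]
#8 0xeb→b29/s1 L1-HIT; vc=[21,15]
#9 0xcf→b25/s1 MISS; vc=[21,15,29]
#10 0xed→b29/s1 VC-HIT; vc=[21,15,25]
#11 0xdd→b27/s3 L1-HIT; vc=[21,15,25]
#12 0xdc→b27/s3 L1-HIT; vc=[21,15,25]
#13 0xc8→b25/s1 VC-HIT; vc=[21,15,29]

OUTCOME = VC-HIT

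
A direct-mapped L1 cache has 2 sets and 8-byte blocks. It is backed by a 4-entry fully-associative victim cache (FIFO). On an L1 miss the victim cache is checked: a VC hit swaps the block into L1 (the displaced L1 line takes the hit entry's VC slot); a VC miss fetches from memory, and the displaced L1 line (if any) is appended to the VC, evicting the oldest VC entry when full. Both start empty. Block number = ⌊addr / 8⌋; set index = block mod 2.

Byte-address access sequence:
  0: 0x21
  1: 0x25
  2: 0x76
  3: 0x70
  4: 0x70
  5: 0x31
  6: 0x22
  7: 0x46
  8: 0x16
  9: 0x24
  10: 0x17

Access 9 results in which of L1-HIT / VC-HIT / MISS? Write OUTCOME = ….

OUTCOME = VC-HIT

#0 0x21→b4/s0 MISS; vc=[]
#1 0x25→b4/s0 L1-HIT; vc=[]
#2 0x76→b14/s0 MISS; vc=[4]
#3 0x70→b14/s0 L1-HIT; vc=[4]
#4 0x70→b14/s0 L1-HIT; vc=[4]
#5 0x31→b6/s0 MISS; vc=[4,14]
#6 0x22→b4/s0 VC-HIT; vc=[6,14]
#7 0x46→b8/s0 MISS; vc=[6,14,4]
#8 0x16→b2/s0 MISS; vc=[6,14,4,8]
#9 0x24→b4/s0 VC-HIT; vc=[6,14,2,8]
#10 0x17→b2/s0 VC-HIT; vc=[6,14,4,8]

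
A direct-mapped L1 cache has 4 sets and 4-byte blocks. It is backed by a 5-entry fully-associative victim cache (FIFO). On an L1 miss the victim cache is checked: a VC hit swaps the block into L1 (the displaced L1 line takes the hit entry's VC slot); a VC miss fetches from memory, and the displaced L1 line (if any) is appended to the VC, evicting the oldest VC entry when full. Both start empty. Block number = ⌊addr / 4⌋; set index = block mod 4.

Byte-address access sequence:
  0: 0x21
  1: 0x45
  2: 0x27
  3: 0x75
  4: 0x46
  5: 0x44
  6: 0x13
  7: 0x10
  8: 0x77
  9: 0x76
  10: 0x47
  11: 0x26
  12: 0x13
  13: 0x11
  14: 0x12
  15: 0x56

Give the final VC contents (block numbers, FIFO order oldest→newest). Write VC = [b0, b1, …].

VC = [29, 17, 8, 9]

#0 0x21→b8/s0 MISS; vc=[]
#1 0x45→b17/s1 MISS; vc=[]
#2 0x27→b9/s1 MISS; vc=[17]
#3 0x75→b29/s1 MISS; vc=[17,9]
#4 0x46→b17/s1 VC-HIT; vc=[29,9]
#5 0x44→b17/s1 L1-HIT; vc=[29,9]
#6 0x13→b4/s0 MISS; vc=[29,9,8]
#7 0x10→b4/s0 L1-HIT; vc=[29,9,8]
#8 0x77→b29/s1 VC-HIT; vc=[17,9,8]
#9 0x76→b29/s1 L1-HIT; vc=[17,9,8]
#10 0x47→b17/s1 VC-HIT; vc=[29,9,8]
#11 0x26→b9/s1 VC-HIT; vc=[29,17,8]
#12 0x13→b4/s0 L1-HIT; vc=[29,17,8]
#13 0x11→b4/s0 L1-HIT; vc=[29,17,8]
#14 0x12→b4/s0 L1-HIT; vc=[29,17,8]
#15 0x56→b21/s1 MISS; vc=[29,17,8,9]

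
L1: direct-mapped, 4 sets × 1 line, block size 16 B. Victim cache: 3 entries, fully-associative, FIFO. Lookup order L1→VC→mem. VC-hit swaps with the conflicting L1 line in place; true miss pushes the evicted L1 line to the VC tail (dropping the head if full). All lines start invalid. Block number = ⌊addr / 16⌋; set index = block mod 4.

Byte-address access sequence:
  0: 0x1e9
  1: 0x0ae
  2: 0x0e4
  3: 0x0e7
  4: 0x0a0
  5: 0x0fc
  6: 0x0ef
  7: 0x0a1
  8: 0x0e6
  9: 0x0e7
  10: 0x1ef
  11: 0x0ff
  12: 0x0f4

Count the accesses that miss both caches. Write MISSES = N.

MISSES = 4

0: 0x1e9 (blk 30, set 2) → MISS  vc=[]
1: 0xae (blk 10, set 2) → MISS  vc=[30]
2: 0xe4 (blk 14, set 2) → MISS  vc=[30, 10]
3: 0xe7 (blk 14, set 2) → L1-HIT  vc=[30, 10]
4: 0xa0 (blk 10, set 2) → VC-HIT  vc=[30, 14]
5: 0xfc (blk 15, set 3) → MISS  vc=[30, 14]
6: 0xef (blk 14, set 2) → VC-HIT  vc=[30, 10]
7: 0xa1 (blk 10, set 2) → VC-HIT  vc=[30, 14]
8: 0xe6 (blk 14, set 2) → VC-HIT  vc=[30, 10]
9: 0xe7 (blk 14, set 2) → L1-HIT  vc=[30, 10]
10: 0x1ef (blk 30, set 2) → VC-HIT  vc=[14, 10]
11: 0xff (blk 15, set 3) → L1-HIT  vc=[14, 10]
12: 0xf4 (blk 15, set 3) → L1-HIT  vc=[14, 10]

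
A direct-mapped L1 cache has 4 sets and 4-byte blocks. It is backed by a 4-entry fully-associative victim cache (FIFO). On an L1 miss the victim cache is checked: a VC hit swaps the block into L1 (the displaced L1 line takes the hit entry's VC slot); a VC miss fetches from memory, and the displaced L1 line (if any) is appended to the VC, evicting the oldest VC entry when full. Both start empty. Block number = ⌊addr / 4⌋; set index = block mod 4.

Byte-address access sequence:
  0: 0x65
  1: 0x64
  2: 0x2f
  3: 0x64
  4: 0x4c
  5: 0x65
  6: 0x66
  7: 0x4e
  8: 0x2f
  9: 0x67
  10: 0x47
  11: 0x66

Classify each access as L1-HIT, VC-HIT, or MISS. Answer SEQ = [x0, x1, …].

SEQ = [MISS, L1-HIT, MISS, L1-HIT, MISS, L1-HIT, L1-HIT, L1-HIT, VC-HIT, L1-HIT, MISS, VC-HIT]

0: 0x65 (blk 25, set 1) → MISS  vc=[]
1: 0x64 (blk 25, set 1) → L1-HIT  vc=[]
2: 0x2f (blk 11, set 3) → MISS  vc=[]
3: 0x64 (blk 25, set 1) → L1-HIT  vc=[]
4: 0x4c (blk 19, set 3) → MISS  vc=[11]
5: 0x65 (blk 25, set 1) → L1-HIT  vc=[11]
6: 0x66 (blk 25, set 1) → L1-HIT  vc=[11]
7: 0x4e (blk 19, set 3) → L1-HIT  vc=[11]
8: 0x2f (blk 11, set 3) → VC-HIT  vc=[19]
9: 0x67 (blk 25, set 1) → L1-HIT  vc=[19]
10: 0x47 (blk 17, set 1) → MISS  vc=[19, 25]
11: 0x66 (blk 25, set 1) → VC-HIT  vc=[19, 17]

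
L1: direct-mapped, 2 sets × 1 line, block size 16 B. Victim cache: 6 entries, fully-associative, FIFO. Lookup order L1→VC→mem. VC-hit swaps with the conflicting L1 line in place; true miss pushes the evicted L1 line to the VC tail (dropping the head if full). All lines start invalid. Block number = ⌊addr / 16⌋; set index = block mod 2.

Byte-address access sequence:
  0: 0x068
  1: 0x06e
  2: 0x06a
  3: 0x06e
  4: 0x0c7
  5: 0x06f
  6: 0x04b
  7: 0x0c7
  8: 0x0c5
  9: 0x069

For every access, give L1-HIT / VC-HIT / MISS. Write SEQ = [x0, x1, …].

SEQ = [MISS, L1-HIT, L1-HIT, L1-HIT, MISS, VC-HIT, MISS, VC-HIT, L1-HIT, VC-HIT]

#0 0x68→b6/s0 MISS; vc=[]
#1 0x6e→b6/s0 L1-HIT; vc=[]
#2 0x6a→b6/s0 L1-HIT; vc=[]
#3 0x6e→b6/s0 L1-HIT; vc=[]
#4 0xc7→b12/s0 MISS; vc=[6]
#5 0x6f→b6/s0 VC-HIT; vc=[12]
#6 0x4b→b4/s0 MISS; vc=[12,6]
#7 0xc7→b12/s0 VC-HIT; vc=[4,6]
#8 0xc5→b12/s0 L1-HIT; vc=[4,6]
#9 0x69→b6/s0 VC-HIT; vc=[4,12]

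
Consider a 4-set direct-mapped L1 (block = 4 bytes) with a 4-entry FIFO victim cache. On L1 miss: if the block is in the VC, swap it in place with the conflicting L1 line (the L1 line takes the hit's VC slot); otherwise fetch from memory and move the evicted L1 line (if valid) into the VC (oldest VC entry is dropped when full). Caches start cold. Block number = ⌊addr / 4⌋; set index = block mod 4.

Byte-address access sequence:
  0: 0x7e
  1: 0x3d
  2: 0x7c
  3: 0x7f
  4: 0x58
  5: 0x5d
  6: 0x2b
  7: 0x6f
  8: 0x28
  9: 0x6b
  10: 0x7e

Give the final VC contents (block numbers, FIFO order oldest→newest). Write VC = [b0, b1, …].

VC = [27, 22, 23, 10]

0: 0x7e (blk 31, set 3) → MISS  vc=[]
1: 0x3d (blk 15, set 3) → MISS  vc=[31]
2: 0x7c (blk 31, set 3) → VC-HIT  vc=[15]
3: 0x7f (blk 31, set 3) → L1-HIT  vc=[15]
4: 0x58 (blk 22, set 2) → MISS  vc=[15]
5: 0x5d (blk 23, set 3) → MISS  vc=[15, 31]
6: 0x2b (blk 10, set 2) → MISS  vc=[15, 31, 22]
7: 0x6f (blk 27, set 3) → MISS  vc=[15, 31, 22, 23]
8: 0x28 (blk 10, set 2) → L1-HIT  vc=[15, 31, 22, 23]
9: 0x6b (blk 26, set 2) → MISS  vc=[31, 22, 23, 10]
10: 0x7e (blk 31, set 3) → VC-HIT  vc=[27, 22, 23, 10]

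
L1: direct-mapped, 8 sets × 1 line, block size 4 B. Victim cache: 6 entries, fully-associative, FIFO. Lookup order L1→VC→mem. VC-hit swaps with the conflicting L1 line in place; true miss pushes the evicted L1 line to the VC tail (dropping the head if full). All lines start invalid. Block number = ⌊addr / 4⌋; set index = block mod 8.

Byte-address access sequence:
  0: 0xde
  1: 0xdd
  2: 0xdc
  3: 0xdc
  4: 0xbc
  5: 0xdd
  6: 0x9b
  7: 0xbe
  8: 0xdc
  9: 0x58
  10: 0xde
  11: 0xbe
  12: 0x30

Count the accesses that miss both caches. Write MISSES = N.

MISSES = 5

#0 0xde→b55/s7 MISS; vc=[]
#1 0xdd→b55/s7 L1-HIT; vc=[]
#2 0xdc→b55/s7 L1-HIT; vc=[]
#3 0xdc→b55/s7 L1-HIT; vc=[]
#4 0xbc→b47/s7 MISS; vc=[55]
#5 0xdd→b55/s7 VC-HIT; vc=[47]
#6 0x9b→b38/s6 MISS; vc=[47]
#7 0xbe→b47/s7 VC-HIT; vc=[55]
#8 0xdc→b55/s7 VC-HIT; vc=[47]
#9 0x58→b22/s6 MISS; vc=[47,38]
#10 0xde→b55/s7 L1-HIT; vc=[47,38]
#11 0xbe→b47/s7 VC-HIT; vc=[55,38]
#12 0x30→b12/s4 MISS; vc=[55,38]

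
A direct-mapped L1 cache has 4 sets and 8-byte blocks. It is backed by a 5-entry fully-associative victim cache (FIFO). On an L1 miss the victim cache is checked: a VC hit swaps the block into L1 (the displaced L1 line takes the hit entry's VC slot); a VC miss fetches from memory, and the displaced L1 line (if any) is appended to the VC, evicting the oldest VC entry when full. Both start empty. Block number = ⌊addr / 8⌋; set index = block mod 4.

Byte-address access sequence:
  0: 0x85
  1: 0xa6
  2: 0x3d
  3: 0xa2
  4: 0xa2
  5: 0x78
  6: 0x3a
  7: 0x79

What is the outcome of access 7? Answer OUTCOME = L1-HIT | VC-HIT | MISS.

OUTCOME = VC-HIT

#0 0x85→b16/s0 MISS; vc=[]
#1 0xa6→b20/s0 MISS; vc=[16]
#2 0x3d→b7/s3 MISS; vc=[16]
#3 0xa2→b20/s0 L1-HIT; vc=[16]
#4 0xa2→b20/s0 L1-HIT; vc=[16]
#5 0x78→b15/s3 MISS; vc=[16,7]
#6 0x3a→b7/s3 VC-HIT; vc=[16,15]
#7 0x79→b15/s3 VC-HIT; vc=[16,7]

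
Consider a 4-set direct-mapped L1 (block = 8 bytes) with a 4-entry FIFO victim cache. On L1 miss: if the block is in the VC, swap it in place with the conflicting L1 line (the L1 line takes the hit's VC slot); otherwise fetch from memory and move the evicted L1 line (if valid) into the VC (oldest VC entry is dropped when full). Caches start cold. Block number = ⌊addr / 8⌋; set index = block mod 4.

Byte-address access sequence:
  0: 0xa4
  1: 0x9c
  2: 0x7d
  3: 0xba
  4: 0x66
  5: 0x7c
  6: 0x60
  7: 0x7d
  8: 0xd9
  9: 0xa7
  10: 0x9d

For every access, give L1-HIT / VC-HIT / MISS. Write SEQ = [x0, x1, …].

SEQ = [MISS, MISS, MISS, MISS, MISS, VC-HIT, L1-HIT, L1-HIT, MISS, VC-HIT, VC-HIT]

  [0] addr=0xa4 blk=20 s=0: MISS | VC []
  [1] addr=0x9c blk=19 s=3: MISS | VC []
  [2] addr=0x7d blk=15 s=3: MISS | VC [19]
  [3] addr=0xba blk=23 s=3: MISS | VC [19, 15]
  [4] addr=0x66 blk=12 s=0: MISS | VC [19, 15, 20]
  [5] addr=0x7c blk=15 s=3: VC-HIT | VC [19, 23, 20]
  [6] addr=0x60 blk=12 s=0: L1-HIT | VC [19, 23, 20]
  [7] addr=0x7d blk=15 s=3: L1-HIT | VC [19, 23, 20]
  [8] addr=0xd9 blk=27 s=3: MISS | VC [19, 23, 20, 15]
  [9] addr=0xa7 blk=20 s=0: VC-HIT | VC [19, 23, 12, 15]
  [10] addr=0x9d blk=19 s=3: VC-HIT | VC [27, 23, 12, 15]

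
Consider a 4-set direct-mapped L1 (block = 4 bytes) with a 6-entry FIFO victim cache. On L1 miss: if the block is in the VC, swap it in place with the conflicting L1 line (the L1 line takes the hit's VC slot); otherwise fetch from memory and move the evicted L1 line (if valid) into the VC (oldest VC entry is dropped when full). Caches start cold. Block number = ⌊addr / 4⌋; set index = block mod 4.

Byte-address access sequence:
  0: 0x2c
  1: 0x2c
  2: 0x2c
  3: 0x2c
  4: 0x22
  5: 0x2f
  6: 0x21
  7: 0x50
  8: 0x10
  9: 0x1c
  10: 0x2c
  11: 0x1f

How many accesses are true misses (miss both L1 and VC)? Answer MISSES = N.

  [0] addr=0x2c blk=11 s=3: MISS | VC []
  [1] addr=0x2c blk=11 s=3: L1-HIT | VC []
  [2] addr=0x2c blk=11 s=3: L1-HIT | VC []
  [3] addr=0x2c blk=11 s=3: L1-HIT | VC []
  [4] addr=0x22 blk=8 s=0: MISS | VC []
  [5] addr=0x2f blk=11 s=3: L1-HIT | VC []
  [6] addr=0x21 blk=8 s=0: L1-HIT | VC []
  [7] addr=0x50 blk=20 s=0: MISS | VC [8]
  [8] addr=0x10 blk=4 s=0: MISS | VC [8, 20]
  [9] addr=0x1c blk=7 s=3: MISS | VC [8, 20, 11]
  [10] addr=0x2c blk=11 s=3: VC-HIT | VC [8, 20, 7]
  [11] addr=0x1f blk=7 s=3: VC-HIT | VC [8, 20, 11]

MISSES = 5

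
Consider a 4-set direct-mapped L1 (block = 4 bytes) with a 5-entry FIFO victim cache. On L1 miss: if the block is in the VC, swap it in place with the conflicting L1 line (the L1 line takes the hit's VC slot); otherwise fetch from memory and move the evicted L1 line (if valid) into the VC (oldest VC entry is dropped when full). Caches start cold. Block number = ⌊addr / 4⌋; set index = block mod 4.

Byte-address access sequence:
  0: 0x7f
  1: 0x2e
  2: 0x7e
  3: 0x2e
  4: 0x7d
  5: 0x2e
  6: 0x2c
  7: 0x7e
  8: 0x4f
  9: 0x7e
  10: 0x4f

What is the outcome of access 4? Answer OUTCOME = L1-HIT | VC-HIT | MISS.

  [0] addr=0x7f blk=31 s=3: MISS | VC []
  [1] addr=0x2e blk=11 s=3: MISS | VC [31]
  [2] addr=0x7e blk=31 s=3: VC-HIT | VC [11]
  [3] addr=0x2e blk=11 s=3: VC-HIT | VC [31]
  [4] addr=0x7d blk=31 s=3: VC-HIT | VC [11]
  [5] addr=0x2e blk=11 s=3: VC-HIT | VC [31]
  [6] addr=0x2c blk=11 s=3: L1-HIT | VC [31]
  [7] addr=0x7e blk=31 s=3: VC-HIT | VC [11]
  [8] addr=0x4f blk=19 s=3: MISS | VC [11, 31]
  [9] addr=0x7e blk=31 s=3: VC-HIT | VC [11, 19]
  [10] addr=0x4f blk=19 s=3: VC-HIT | VC [11, 31]

OUTCOME = VC-HIT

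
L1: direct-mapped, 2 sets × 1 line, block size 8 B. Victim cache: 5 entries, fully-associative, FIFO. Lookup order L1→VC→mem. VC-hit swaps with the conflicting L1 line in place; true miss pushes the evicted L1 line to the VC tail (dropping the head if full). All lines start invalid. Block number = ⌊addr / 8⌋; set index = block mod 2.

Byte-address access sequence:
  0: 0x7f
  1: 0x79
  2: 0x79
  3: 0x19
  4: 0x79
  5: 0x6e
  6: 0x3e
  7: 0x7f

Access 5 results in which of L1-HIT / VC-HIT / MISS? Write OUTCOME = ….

OUTCOME = MISS

0: 0x7f (blk 15, set 1) → MISS  vc=[]
1: 0x79 (blk 15, set 1) → L1-HIT  vc=[]
2: 0x79 (blk 15, set 1) → L1-HIT  vc=[]
3: 0x19 (blk 3, set 1) → MISS  vc=[15]
4: 0x79 (blk 15, set 1) → VC-HIT  vc=[3]
5: 0x6e (blk 13, set 1) → MISS  vc=[3, 15]
6: 0x3e (blk 7, set 1) → MISS  vc=[3, 15, 13]
7: 0x7f (blk 15, set 1) → VC-HIT  vc=[3, 7, 13]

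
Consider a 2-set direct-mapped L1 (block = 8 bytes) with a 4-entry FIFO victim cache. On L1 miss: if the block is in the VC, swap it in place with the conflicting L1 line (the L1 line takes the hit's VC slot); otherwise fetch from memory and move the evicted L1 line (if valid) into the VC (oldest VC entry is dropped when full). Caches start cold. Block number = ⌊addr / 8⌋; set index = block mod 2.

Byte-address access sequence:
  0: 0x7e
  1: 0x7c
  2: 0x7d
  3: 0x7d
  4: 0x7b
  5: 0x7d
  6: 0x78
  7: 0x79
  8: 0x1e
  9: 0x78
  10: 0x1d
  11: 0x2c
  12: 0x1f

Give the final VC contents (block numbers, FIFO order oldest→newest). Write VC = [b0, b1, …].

#0 0x7e→b15/s1 MISS; vc=[]
#1 0x7c→b15/s1 L1-HIT; vc=[]
#2 0x7d→b15/s1 L1-HIT; vc=[]
#3 0x7d→b15/s1 L1-HIT; vc=[]
#4 0x7b→b15/s1 L1-HIT; vc=[]
#5 0x7d→b15/s1 L1-HIT; vc=[]
#6 0x78→b15/s1 L1-HIT; vc=[]
#7 0x79→b15/s1 L1-HIT; vc=[]
#8 0x1e→b3/s1 MISS; vc=[15]
#9 0x78→b15/s1 VC-HIT; vc=[3]
#10 0x1d→b3/s1 VC-HIT; vc=[15]
#11 0x2c→b5/s1 MISS; vc=[15,3]
#12 0x1f→b3/s1 VC-HIT; vc=[15,5]

VC = [15, 5]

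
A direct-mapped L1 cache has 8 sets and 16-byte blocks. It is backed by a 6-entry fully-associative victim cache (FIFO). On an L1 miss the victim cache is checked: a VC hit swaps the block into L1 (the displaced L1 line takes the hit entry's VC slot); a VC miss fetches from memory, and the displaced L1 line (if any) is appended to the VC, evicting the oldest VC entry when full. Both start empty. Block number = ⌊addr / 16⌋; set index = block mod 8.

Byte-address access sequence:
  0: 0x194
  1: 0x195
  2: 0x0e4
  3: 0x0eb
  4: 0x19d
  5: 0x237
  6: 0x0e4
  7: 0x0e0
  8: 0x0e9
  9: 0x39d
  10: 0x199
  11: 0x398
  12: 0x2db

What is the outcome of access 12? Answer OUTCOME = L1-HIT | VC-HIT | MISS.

  [0] addr=0x194 blk=25 s=1: MISS | VC []
  [1] addr=0x195 blk=25 s=1: L1-HIT | VC []
  [2] addr=0xe4 blk=14 s=6: MISS | VC []
  [3] addr=0xeb blk=14 s=6: L1-HIT | VC []
  [4] addr=0x19d blk=25 s=1: L1-HIT | VC []
  [5] addr=0x237 blk=35 s=3: MISS | VC []
  [6] addr=0xe4 blk=14 s=6: L1-HIT | VC []
  [7] addr=0xe0 blk=14 s=6: L1-HIT | VC []
  [8] addr=0xe9 blk=14 s=6: L1-HIT | VC []
  [9] addr=0x39d blk=57 s=1: MISS | VC [25]
  [10] addr=0x199 blk=25 s=1: VC-HIT | VC [57]
  [11] addr=0x398 blk=57 s=1: VC-HIT | VC [25]
  [12] addr=0x2db blk=45 s=5: MISS | VC [25]

OUTCOME = MISS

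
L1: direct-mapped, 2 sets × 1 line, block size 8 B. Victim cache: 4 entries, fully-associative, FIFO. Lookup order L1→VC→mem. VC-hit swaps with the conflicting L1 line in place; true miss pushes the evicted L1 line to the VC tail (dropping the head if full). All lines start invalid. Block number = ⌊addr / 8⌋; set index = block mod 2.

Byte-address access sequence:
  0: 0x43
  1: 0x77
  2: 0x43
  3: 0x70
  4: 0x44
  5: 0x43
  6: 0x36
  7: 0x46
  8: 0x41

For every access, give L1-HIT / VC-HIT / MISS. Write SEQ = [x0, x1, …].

0: 0x43 (blk 8, set 0) → MISS  vc=[]
1: 0x77 (blk 14, set 0) → MISS  vc=[8]
2: 0x43 (blk 8, set 0) → VC-HIT  vc=[14]
3: 0x70 (blk 14, set 0) → VC-HIT  vc=[8]
4: 0x44 (blk 8, set 0) → VC-HIT  vc=[14]
5: 0x43 (blk 8, set 0) → L1-HIT  vc=[14]
6: 0x36 (blk 6, set 0) → MISS  vc=[14, 8]
7: 0x46 (blk 8, set 0) → VC-HIT  vc=[14, 6]
8: 0x41 (blk 8, set 0) → L1-HIT  vc=[14, 6]

SEQ = [MISS, MISS, VC-HIT, VC-HIT, VC-HIT, L1-HIT, MISS, VC-HIT, L1-HIT]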